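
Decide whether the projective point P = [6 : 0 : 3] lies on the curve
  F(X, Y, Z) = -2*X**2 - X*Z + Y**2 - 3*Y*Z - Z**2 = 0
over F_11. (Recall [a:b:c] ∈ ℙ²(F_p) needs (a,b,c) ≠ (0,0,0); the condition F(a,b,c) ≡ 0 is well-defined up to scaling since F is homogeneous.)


F(6,0,3) ≡ 0 (mod 11); P is on the curve.

Evaluate F(6, 0, 3) term-by-term (mod 11).
  -2*X**2 ↦ -2·36·1·1 = -72
  -X*Z ↦ -1·6·1·3 = -18
  Y**2 ↦ 1·1·0·1 = 0
  -3*Y*Z ↦ -3·1·0·3 = 0
  -Z**2 ↦ -1·1·1·9 = -9
Sum: F(6, 0, 3) = (-72) + (-18) + (0) + (0) + (-9) = -99.
Reducing mod 11: -99 ≡ 0 (mod 11).
Since F(a, b, c) ≡ 0 (mod 11), P lies on the curve.


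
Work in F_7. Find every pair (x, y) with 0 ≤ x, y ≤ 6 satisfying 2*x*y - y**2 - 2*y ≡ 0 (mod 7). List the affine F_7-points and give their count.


Affine F_7-points: {(0, 0), (0, 5), (1, 0), (2, 0), (2, 2), (3, 0), (3, 4), (4, 0), (4, 6), (5, 0), (5, 1), (6, 0), (6, 3)}; count = 13.

For each of the 49 pairs (x, y) ∈ F_7², evaluate f(x, y) mod 7. Record the zeros.
  x = 0: [0↦0, 1↦4, 2↦6, 3↦6, 4↦4, 5↦0, 6↦1]  zeros at y ∈ {0, 5}
  x = 1: [0↦0, 1↦6, 2↦3, 3↦5, 4↦5, 5↦3, 6↦6]  zeros at y ∈ {0}
  x = 2: [0↦0, 1↦1, 2↦0, 3↦4, 4↦6, 5↦6, 6↦4]  zeros at y ∈ {0, 2}
  x = 3: [0↦0, 1↦3, 2↦4, 3↦3, 4↦0, 5↦2, 6↦2]  zeros at y ∈ {0, 4}
  x = 4: [0↦0, 1↦5, 2↦1, 3↦2, 4↦1, 5↦5, 6↦0]  zeros at y ∈ {0, 6}
  x = 5: [0↦0, 1↦0, 2↦5, 3↦1, 4↦2, 5↦1, 6↦5]  zeros at y ∈ {0, 1}
  x = 6: [0↦0, 1↦2, 2↦2, 3↦0, 4↦3, 5↦4, 6↦3]  zeros at y ∈ {0, 3}
Collecting zeros: affine points = {(0, 0), (0, 5), (1, 0), (2, 0), (2, 2), (3, 0), (3, 4), (4, 0), (4, 6), (5, 0), (5, 1), (6, 0), (6, 3)}.
Total count |C(F_7)_aff| = 13.


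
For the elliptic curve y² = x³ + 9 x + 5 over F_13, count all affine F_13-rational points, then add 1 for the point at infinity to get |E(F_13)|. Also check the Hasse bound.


Affine points = {(4, 1), (4, 12), (8, 2), (8, 11), (9, 3), (9, 10), (10, 4), (10, 9)}; affine count = 8; |E(F_13)| = 9.

Discriminant check: Δ ∝ 4a³ + 27b² = 4·9³ + 27·5² = 4·729 + 27·25 ≡ 3 (mod 13). Nonzero ⇒ E is nonsingular.
For each x ∈ F_13, compute rhs = x³ + 9·x + 5 mod 13, then count y ∈ F_13 with y² ≡ rhs.
  x = 0: rhs = 5, matching y values: none (0 points).
  x = 1: rhs = 2, matching y values: none (0 points).
  x = 2: rhs = 5, matching y values: none (0 points).
  x = 3: rhs = 7, matching y values: none (0 points).
  x = 4: rhs = 1, matching y values: 1, 12 (2 points).
  x = 5: rhs = 6, matching y values: none (0 points).
  x = 6: rhs = 2, matching y values: none (0 points).
  x = 7: rhs = 8, matching y values: none (0 points).
  x = 8: rhs = 4, matching y values: 2, 11 (2 points).
  x = 9: rhs = 9, matching y values: 3, 10 (2 points).
  x = 10: rhs = 3, matching y values: 4, 9 (2 points).
  x = 11: rhs = 5, matching y values: none (0 points).
  x = 12: rhs = 8, matching y values: none (0 points).
Total affine count: 8.
Full point count |E(F_13)| = 8 + 1 = 9.
Hasse bound: |9 − (13+1)| = |-5| = 5 ≤ 2√13 ≈ 7.2111 ✓.


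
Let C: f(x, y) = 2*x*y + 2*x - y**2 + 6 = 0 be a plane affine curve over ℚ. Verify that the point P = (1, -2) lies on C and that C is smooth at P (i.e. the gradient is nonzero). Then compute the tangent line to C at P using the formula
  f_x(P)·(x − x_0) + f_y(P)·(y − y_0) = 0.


Tangent line at P: -2*x + 6*y + 14 = 0.

Step 1: f(1, -2) = 0, so P lies on C.
Step 2: partial derivatives
  f_x(x, y) = 2*y + 2, f_y(x, y) = 2*x - 2*y.
  f_x(P) = -2, f_y(P) = 6 (gradient nonzero, so P is smooth).
Step 3: tangent line at P: -2·(x − 1) + 6·(y − -2) = 0.
Expanding: -2*x + 6*y + 14 = 0.


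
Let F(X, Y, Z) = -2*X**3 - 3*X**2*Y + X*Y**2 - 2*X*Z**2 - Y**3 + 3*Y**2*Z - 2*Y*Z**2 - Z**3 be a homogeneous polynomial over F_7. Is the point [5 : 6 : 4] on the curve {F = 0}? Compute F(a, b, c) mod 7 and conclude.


F(5,6,4) ≡ 1 (mod 7); P is NOT on the curve.

Evaluate F(5, 6, 4) term-by-term (mod 7).
  -2*X**3 ↦ -2·125·1·1 = -250
  -3*X**2*Y ↦ -3·25·6·1 = -450
  X*Y**2 ↦ 1·5·36·1 = 180
  -2*X*Z**2 ↦ -2·5·1·16 = -160
  -Y**3 ↦ -1·1·216·1 = -216
  3*Y**2*Z ↦ 3·1·36·4 = 432
  -2*Y*Z**2 ↦ -2·1·6·16 = -192
  -Z**3 ↦ -1·1·1·64 = -64
Sum: F(5, 6, 4) = (-250) + (-450) + (180) + (-160) + (-216) + (432) + (-192) + (-64) = -720.
Reducing mod 7: -720 ≡ 1 (mod 7).
Since F(a, b, c) ≡ 1 ≠ 0 (mod 7), P does NOT lie on the curve.


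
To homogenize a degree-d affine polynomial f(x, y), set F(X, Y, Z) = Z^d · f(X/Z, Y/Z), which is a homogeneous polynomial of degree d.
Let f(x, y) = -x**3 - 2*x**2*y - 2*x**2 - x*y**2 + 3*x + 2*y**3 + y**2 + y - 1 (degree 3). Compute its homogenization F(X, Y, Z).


F(X, Y, Z) = -X**3 - 2*X**2*Y - 2*X**2*Z - X*Y**2 + 3*X*Z**2 + 2*Y**3 + Y**2*Z + Y*Z**2 - Z**3

deg(f) = 3.
Substitute x = X/Z, y = Y/Z into f, then multiply by Z^3.
  monomial -1·x^3·y^0 ↦ -1·X^3·Y^0·Z^0.
  monomial -2·x^2·y^1 ↦ -2·X^2·Y^1·Z^0.
  monomial -2·x^2·y^0 ↦ -2·X^2·Y^0·Z^1.
  monomial -1·x^1·y^2 ↦ -1·X^1·Y^2·Z^0.
  monomial 3·x^1·y^0 ↦ 3·X^1·Y^0·Z^2.
  monomial 2·x^0·y^3 ↦ 2·X^0·Y^3·Z^0.
  monomial 1·x^0·y^2 ↦ 1·X^0·Y^2·Z^1.
  monomial 1·x^0·y^1 ↦ 1·X^0·Y^1·Z^2.
  monomial -1·x^0·y^0 ↦ -1·X^0·Y^0·Z^3.
Collecting: F(X, Y, Z) = -X**3 - 2*X**2*Y - 2*X**2*Z - X*Y**2 + 3*X*Z**2 + 2*Y**3 + Y**2*Z + Y*Z**2 - Z**3.


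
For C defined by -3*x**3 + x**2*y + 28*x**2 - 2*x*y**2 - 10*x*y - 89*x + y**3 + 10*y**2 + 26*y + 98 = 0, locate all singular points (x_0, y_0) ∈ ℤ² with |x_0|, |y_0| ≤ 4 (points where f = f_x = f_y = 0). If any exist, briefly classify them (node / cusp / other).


Singular points: {(3, -1)}; classification: cusp.

Compute partial derivatives:
  f_x = -9*x**2 + 2*x*y + 56*x - 2*y**2 - 10*y - 89.
  f_y = x**2 - 4*x*y - 10*x + 3*y**2 + 20*y + 26.
Scan x_0 ∈ {−4, ..., 4}. For each x_0, f_y(x_0, y) is a polynomial in y; find its integer roots y ∈ {−4, ..., 4}, then test f_x and f at those candidates.
  x = -4: f_y(-4, y) = 3*y**2 + 36*y + 82; no integer root y with |y| ≤ 4.
  x = -3: f_y(-3, y) = 3*y**2 + 32*y + 65; no integer root y with |y| ≤ 4.
  x = -2: f_y(-2, y) = 3*y**2 + 28*y + 50; no integer root y with |y| ≤ 4.
  x = -1: f_y(-1, y) = 3*y**2 + 24*y + 37; no integer root y with |y| ≤ 4.
  x = 0: f_y(0, y) = 3*y**2 + 20*y + 26; no integer root y with |y| ≤ 4.
  x = 1: f_y(1, y) = 3*y**2 + 16*y + 17; no integer root y with |y| ≤ 4.
  x = 2: f_y(2, y) = 3*y**2 + 12*y + 10; no integer root y with |y| ≤ 4.
  x = 3: f_y(3, y) = 3*y**2 + 8*y + 5; vanishes at y ∈ {-1}. (3, -1): f_x = 0, f = 0 — SINGULAR.
  x = 4: f_y(4, y) = 3*y**2 + 4*y + 2; no integer root y with |y| ≤ 4.
Only singular point on the grid: (3, -1).
Classify: substitute x = 3 + u, y = -1 + v and expand: f = -3*u**3 + u**2*v - 2*u*v**2 + v**3 + v**2.
No constant or linear terms (consistent with a singular point). Quadratic part: v**2. Cubic part: -3*u**3 + u**2*v - 2*u*v**2 + v**3.
The quadratic part v**2 is a perfect square, so there is a single (double) tangent line v = 0, i.e. y = -1. Restricting the cubic part to that line (v = 0) leaves -3*u**3 ≠ 0, so f is not divisible by v and the branch is v² ≈ 3*u**3 to lowest order — this is a cusp.
Classification: cusp.


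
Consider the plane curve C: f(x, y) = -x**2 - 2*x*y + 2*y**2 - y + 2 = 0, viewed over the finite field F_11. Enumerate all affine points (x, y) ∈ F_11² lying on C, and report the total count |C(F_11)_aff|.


Affine F_11-points: {(1, 1), (1, 6), (6, 3), (6, 9), (8, 1), (8, 2), (9, 6), (9, 9), (10, 2), (10, 3)}; count = 10.

For each of the 121 pairs (x, y) ∈ F_11², evaluate f(x, y) mod 11. Record the zeros.
  x = 0: [0↦2, 1↦3, 2↦8, 3↦6, 4↦8, 5↦3, 6↦2, 7↦5, 8↦1, 9↦1, 10↦5]  zeros at y ∈ ∅
  x = 1: [0↦1, 1↦0, 2↦3, 3↦10, 4↦10, 5↦3, 6↦0, 7↦1, 8↦6, 9↦4, 10↦6]  zeros at y ∈ {1, 6}
  x = 2: [0↦9, 1↦6, 2↦7, 3↦1, 4↦10, 5↦1, 6↦7, 7↦6, 8↦9, 9↦5, 10↦5]  zeros at y ∈ ∅
  x = 3: [0↦4, 1↦10, 2↦9, 3↦1, 4↦8, 5↦8, 6↦1, 7↦9, 8↦10, 9↦4, 10↦2]  zeros at y ∈ ∅
  x = 4: [0↦8, 1↦1, 2↦9, 3↦10, 4↦4, 5↦2, 6↦4, 7↦10, 8↦9, 9↦1, 10↦8]  zeros at y ∈ ∅
  x = 5: [0↦10, 1↦1, 2↦7, 3↦6, 4↦9, 5↦5, 6↦5, 7↦9, 8↦6, 9↦7, 10↦1]  zeros at y ∈ ∅
  x = 6: [0↦10, 1↦10, 2↦3, 3↦0, 4↦1, 5↦6, 6↦4, 7↦6, 8↦1, 9↦0, 10↦3]  zeros at y ∈ {3, 9}
  x = 7: [0↦8, 1↦6, 2↦8, 3↦3, 4↦2, 5↦5, 6↦1, 7↦1, 8↦5, 9↦2, 10↦3]  zeros at y ∈ ∅
  x = 8: [0↦4, 1↦0, 2↦0, 3↦4, 4↦1, 5↦2, 6↦7, 7↦5, 8↦7, 9↦2, 10↦1]  zeros at y ∈ {1, 2}
  x = 9: [0↦9, 1↦3, 2↦1, 3↦3, 4↦9, 5↦8, 6↦0, 7↦7, 8↦7, 9↦0, 10↦8]  zeros at y ∈ {6, 9}
  x = 10: [0↦1, 1↦4, 2↦0, 3↦0, 4↦4, 5↦1, 6↦2, 7↦7, 8↦5, 9↦7, 10↦2]  zeros at y ∈ {2, 3}
Collecting zeros: affine points = {(1, 1), (1, 6), (6, 3), (6, 9), (8, 1), (8, 2), (9, 6), (9, 9), (10, 2), (10, 3)}.
Total count |C(F_11)_aff| = 10.


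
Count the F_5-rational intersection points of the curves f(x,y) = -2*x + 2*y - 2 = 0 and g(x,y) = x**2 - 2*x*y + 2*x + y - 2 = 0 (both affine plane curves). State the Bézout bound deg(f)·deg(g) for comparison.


Common zeros: ∅; count = 0; Bézout bound = 2.

deg(f) = 1, deg(g) = 2, so Bézout bound = 2.
Scan x ∈ F_5. For each x, list the y ∈ F_5 with f(x, y) ≡ 0 and those with g(x, y) ≡ 0 (mod 5); the common zeros in that column are the intersection.
  x = 0: f ≡ 0 at y ∈ {1}; g ≡ 0 at y ∈ {2}; common: ∅.
  x = 1: f ≡ 0 at y ∈ {2}; g ≡ 0 at y ∈ {1}; common: ∅.
  x = 2: f ≡ 0 at y ∈ {3}; g ≡ 0 at y ∈ {2}; common: ∅.
  x = 3: f ≡ 0 at y ∈ {4}; g ≡ 0 at y ∈ ∅; common: ∅.
  x = 4: f ≡ 0 at y ∈ {0}; g ≡ 0 at y ∈ {1}; common: ∅.
Collecting: common zeros = ∅, so the count is 0.
Comparison with the Bézout bound: 0 ≤ 2 = deg(f)·deg(g), as expected for curves with no common component (the affine F_5-count falls short of the bound because intersections may lie at infinity, over extension fields, or carry multiplicity).


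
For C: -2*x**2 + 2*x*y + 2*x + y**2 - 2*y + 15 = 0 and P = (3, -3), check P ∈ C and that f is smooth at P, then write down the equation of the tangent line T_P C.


Tangent line at P: -16*x - 2*y + 42 = 0.

Step 1: f(3, -3) = 0, so P lies on C.
Step 2: partial derivatives
  f_x(x, y) = -4*x + 2*y + 2, f_y(x, y) = 2*x + 2*y - 2.
  f_x(P) = -16, f_y(P) = -2 (gradient nonzero, so P is smooth).
Step 3: tangent line at P: -16·(x − 3) + -2·(y − -3) = 0.
Expanding: -16*x - 2*y + 42 = 0.


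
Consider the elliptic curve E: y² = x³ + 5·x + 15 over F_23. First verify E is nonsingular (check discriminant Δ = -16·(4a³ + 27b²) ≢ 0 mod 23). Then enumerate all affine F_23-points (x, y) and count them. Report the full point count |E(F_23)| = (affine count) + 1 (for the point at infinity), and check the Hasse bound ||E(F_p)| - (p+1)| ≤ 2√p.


Affine points = {(5, 2), (5, 21), (6, 10), (6, 13), (7, 5), (7, 18), (12, 3), (12, 20), (13, 0), (14, 0), (18, 7), (18, 16), (19, 0), (22, 3), (22, 20)}; affine count = 15; |E(F_23)| = 16.

Discriminant check: Δ ∝ 4a³ + 27b² = 4·5³ + 27·15² = 4·125 + 27·225 ≡ 20 (mod 23). Nonzero ⇒ E is nonsingular.
For each x ∈ F_23, compute rhs = x³ + 5·x + 15 mod 23, then count y ∈ F_23 with y² ≡ rhs.
  x = 0: rhs = 15, matching y values: none (0 points).
  x = 1: rhs = 21, matching y values: none (0 points).
  x = 2: rhs = 10, matching y values: none (0 points).
  x = 3: rhs = 11, matching y values: none (0 points).
  x = 4: rhs = 7, matching y values: none (0 points).
  x = 5: rhs = 4, matching y values: 2, 21 (2 points).
  x = 6: rhs = 8, matching y values: 10, 13 (2 points).
  x = 7: rhs = 2, matching y values: 5, 18 (2 points).
  x = 8: rhs = 15, matching y values: none (0 points).
  x = 9: rhs = 7, matching y values: none (0 points).
  x = 10: rhs = 7, matching y values: none (0 points).
  x = 11: rhs = 21, matching y values: none (0 points).
  x = 12: rhs = 9, matching y values: 3, 20 (2 points).
  x = 13: rhs = 0, matching y values: 0 (1 points).
  x = 14: rhs = 0, matching y values: 0 (1 points).
  x = 15: rhs = 15, matching y values: none (0 points).
  x = 16: rhs = 5, matching y values: none (0 points).
  x = 17: rhs = 22, matching y values: none (0 points).
  x = 18: rhs = 3, matching y values: 7, 16 (2 points).
  x = 19: rhs = 0, matching y values: 0 (1 points).
  x = 20: rhs = 19, matching y values: none (0 points).
  x = 21: rhs = 20, matching y values: none (0 points).
  x = 22: rhs = 9, matching y values: 3, 20 (2 points).
Total affine count: 15.
Full point count |E(F_23)| = 15 + 1 = 16.
Hasse bound: |16 − (23+1)| = |-8| = 8 ≤ 2√23 ≈ 9.5917 ✓.


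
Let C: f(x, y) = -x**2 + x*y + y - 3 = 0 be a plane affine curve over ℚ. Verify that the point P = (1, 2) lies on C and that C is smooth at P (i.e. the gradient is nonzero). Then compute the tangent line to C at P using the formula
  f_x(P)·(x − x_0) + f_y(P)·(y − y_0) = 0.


Tangent line at P: 2*y - 4 = 0.

Step 1: f(1, 2) = 0, so P lies on C.
Step 2: partial derivatives
  f_x(x, y) = -2*x + y, f_y(x, y) = x + 1.
  f_x(P) = 0, f_y(P) = 2 (gradient nonzero, so P is smooth).
Step 3: tangent line at P: 0·(x − 1) + 2·(y − 2) = 0.
Expanding: 2*y - 4 = 0.


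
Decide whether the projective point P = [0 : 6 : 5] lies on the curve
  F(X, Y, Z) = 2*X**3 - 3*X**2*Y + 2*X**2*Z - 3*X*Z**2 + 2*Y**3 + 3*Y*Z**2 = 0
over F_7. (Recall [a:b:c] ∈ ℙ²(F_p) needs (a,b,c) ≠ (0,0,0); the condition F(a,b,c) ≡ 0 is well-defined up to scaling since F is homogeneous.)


F(0,6,5) ≡ 0 (mod 7); P is on the curve.

Evaluate F(0, 6, 5) term-by-term (mod 7).
  2*X**3 ↦ 2·0·1·1 = 0
  -3*X**2*Y ↦ -3·0·6·1 = 0
  2*X**2*Z ↦ 2·0·1·5 = 0
  -3*X*Z**2 ↦ -3·0·1·25 = 0
  2*Y**3 ↦ 2·1·216·1 = 432
  3*Y*Z**2 ↦ 3·1·6·25 = 450
Sum: F(0, 6, 5) = (0) + (0) + (0) + (0) + (432) + (450) = 882.
Reducing mod 7: 882 ≡ 0 (mod 7).
Since F(a, b, c) ≡ 0 (mod 7), P lies on the curve.


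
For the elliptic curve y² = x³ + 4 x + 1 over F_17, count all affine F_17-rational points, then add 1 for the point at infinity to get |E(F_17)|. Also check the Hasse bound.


Affine points = {(0, 1), (0, 16), (2, 0), (4, 8), (4, 9), (7, 7), (7, 10), (8, 1), (8, 16), (9, 1), (9, 16), (10, 2), (10, 15), (11, 4), (11, 13), (12, 3), (12, 14), (14, 8), (14, 9), (15, 6), (15, 11), (16, 8), (16, 9)}; affine count = 23; |E(F_17)| = 24.

Discriminant check: Δ ∝ 4a³ + 27b² = 4·4³ + 27·1² = 4·64 + 27·1 ≡ 11 (mod 17). Nonzero ⇒ E is nonsingular.
For each x ∈ F_17, compute rhs = x³ + 4·x + 1 mod 17, then count y ∈ F_17 with y² ≡ rhs.
  x = 0: rhs = 1, matching y values: 1, 16 (2 points).
  x = 1: rhs = 6, matching y values: none (0 points).
  x = 2: rhs = 0, matching y values: 0 (1 points).
  x = 3: rhs = 6, matching y values: none (0 points).
  x = 4: rhs = 13, matching y values: 8, 9 (2 points).
  x = 5: rhs = 10, matching y values: none (0 points).
  x = 6: rhs = 3, matching y values: none (0 points).
  x = 7: rhs = 15, matching y values: 7, 10 (2 points).
  x = 8: rhs = 1, matching y values: 1, 16 (2 points).
  x = 9: rhs = 1, matching y values: 1, 16 (2 points).
  x = 10: rhs = 4, matching y values: 2, 15 (2 points).
  x = 11: rhs = 16, matching y values: 4, 13 (2 points).
  x = 12: rhs = 9, matching y values: 3, 14 (2 points).
  x = 13: rhs = 6, matching y values: none (0 points).
  x = 14: rhs = 13, matching y values: 8, 9 (2 points).
  x = 15: rhs = 2, matching y values: 6, 11 (2 points).
  x = 16: rhs = 13, matching y values: 8, 9 (2 points).
Total affine count: 23.
Full point count |E(F_17)| = 23 + 1 = 24.
Hasse bound: |24 − (17+1)| = |6| = 6 ≤ 2√17 ≈ 8.2462 ✓.


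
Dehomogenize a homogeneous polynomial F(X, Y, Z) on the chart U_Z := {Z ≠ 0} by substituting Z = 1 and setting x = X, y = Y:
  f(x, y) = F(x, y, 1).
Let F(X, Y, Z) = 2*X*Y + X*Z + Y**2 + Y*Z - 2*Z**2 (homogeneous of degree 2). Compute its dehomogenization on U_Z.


f(x, y) = 2*x*y + x + y**2 + y - 2

On U_Z we set Z = 1. Each monomial c·X^i·Y^j·Z^k in F becomes c·x^i·y^j·1^k = c·x^i·y^j.
Substituting Z = 1: F(X, Y, 1) = 2*x*y + x + y**2 + y - 2.
Note: deg(f) ≤ deg(F) = 2; strict inequality happens when F is divisible by Z (lost terms).


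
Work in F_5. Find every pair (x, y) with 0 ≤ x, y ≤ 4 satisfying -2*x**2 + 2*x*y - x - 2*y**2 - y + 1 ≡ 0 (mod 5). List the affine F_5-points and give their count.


Affine F_5-points: {(0, 3), (0, 4), (1, 4), (3, 0), (4, 0), (4, 1)}; count = 6.

For each of the 25 pairs (x, y) ∈ F_5², evaluate f(x, y) mod 5. Record the zeros.
  x = 0: [0↦1, 1↦3, 2↦1, 3↦0, 4↦0]  zeros at y ∈ {3, 4}
  x = 1: [0↦3, 1↦2, 2↦2, 3↦3, 4↦0]  zeros at y ∈ {4}
  x = 2: [0↦1, 1↦2, 2↦4, 3↦2, 4↦1]  zeros at y ∈ ∅
  x = 3: [0↦0, 1↦3, 2↦2, 3↦2, 4↦3]  zeros at y ∈ {0}
  x = 4: [0↦0, 1↦0, 2↦1, 3↦3, 4↦1]  zeros at y ∈ {0, 1}
Collecting zeros: affine points = {(0, 3), (0, 4), (1, 4), (3, 0), (4, 0), (4, 1)}.
Total count |C(F_5)_aff| = 6.


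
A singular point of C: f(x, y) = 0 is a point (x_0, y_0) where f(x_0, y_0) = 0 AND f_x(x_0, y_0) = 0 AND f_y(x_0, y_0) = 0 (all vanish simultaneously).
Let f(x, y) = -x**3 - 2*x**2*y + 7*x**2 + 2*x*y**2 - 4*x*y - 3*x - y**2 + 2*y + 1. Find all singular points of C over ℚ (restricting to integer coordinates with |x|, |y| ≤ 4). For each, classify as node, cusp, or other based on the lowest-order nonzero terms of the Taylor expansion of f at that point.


Singular points: {(1, 2)}; classification: cusp.

Compute partial derivatives:
  f_x = -3*x**2 - 4*x*y + 14*x + 2*y**2 - 4*y - 3.
  f_y = -2*x**2 + 4*x*y - 4*x - 2*y + 2.
Scan x_0 ∈ {−4, ..., 4}. For each x_0, f_y(x_0, y) is a polynomial in y; find its integer roots y ∈ {−4, ..., 4}, then test f_x and f at those candidates.
  x = -4: f_y(-4, y) = -18*y - 14; no integer root y with |y| ≤ 4.
  x = -3: f_y(-3, y) = -14*y - 4; no integer root y with |y| ≤ 4.
  x = -2: f_y(-2, y) = 2 - 10*y; no integer root y with |y| ≤ 4.
  x = -1: f_y(-1, y) = 4 - 6*y; no integer root y with |y| ≤ 4.
  x = 0: f_y(0, y) = 2 - 2*y; vanishes at y ∈ {1}. (0, 1): f_x = -5 ≠ 0.
  x = 1: f_y(1, y) = 2*y - 4; vanishes at y ∈ {2}. (1, 2): f_x = 0, f = 0 — SINGULAR.
  x = 2: f_y(2, y) = 6*y - 14; no integer root y with |y| ≤ 4.
  x = 3: f_y(3, y) = 10*y - 28; no integer root y with |y| ≤ 4.
  x = 4: f_y(4, y) = 14*y - 46; no integer root y with |y| ≤ 4.
Only singular point on the grid: (1, 2).
Classify: substitute x = 1 + u, y = 2 + v and expand: f = -u**3 - 2*u**2*v + 2*u*v**2 + v**2.
No constant or linear terms (consistent with a singular point). Quadratic part: v**2. Cubic part: -u**3 - 2*u**2*v + 2*u*v**2.
The quadratic part v**2 is a perfect square, so there is a single (double) tangent line v = 0, i.e. y = 2. Restricting the cubic part to that line (v = 0) leaves -u**3 ≠ 0, so f is not divisible by v and the branch is v² ≈ u**3 to lowest order — this is a cusp.
Classification: cusp.


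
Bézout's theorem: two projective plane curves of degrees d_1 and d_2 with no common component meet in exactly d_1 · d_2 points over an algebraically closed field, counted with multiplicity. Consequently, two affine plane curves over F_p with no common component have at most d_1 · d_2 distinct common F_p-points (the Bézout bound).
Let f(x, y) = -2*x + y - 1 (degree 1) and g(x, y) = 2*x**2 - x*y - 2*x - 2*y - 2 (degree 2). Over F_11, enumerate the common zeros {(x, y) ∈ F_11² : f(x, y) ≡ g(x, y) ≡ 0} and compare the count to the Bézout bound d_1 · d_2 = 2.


Common zeros: {(1, 3)}; count = 1; Bézout bound = 2.

deg(f) = 1, deg(g) = 2, so Bézout bound = 2.
Scan x ∈ F_11. For each x, list the y ∈ F_11 with f(x, y) ≡ 0 and those with g(x, y) ≡ 0 (mod 11); the common zeros in that column are the intersection.
  x = 0: f ≡ 0 at y ∈ {1}; g ≡ 0 at y ∈ {10}; common: ∅.
  x = 1: f ≡ 0 at y ∈ {3}; g ≡ 0 at y ∈ {3}; common: {3}.
  x = 2: f ≡ 0 at y ∈ {5}; g ≡ 0 at y ∈ {6}; common: ∅.
  x = 3: f ≡ 0 at y ∈ {7}; g ≡ 0 at y ∈ {2}; common: ∅.
  x = 4: f ≡ 0 at y ∈ {9}; g ≡ 0 at y ∈ {0}; common: ∅.
  x = 5: f ≡ 0 at y ∈ {0}; g ≡ 0 at y ∈ {7}; common: ∅.
  x = 6: f ≡ 0 at y ∈ {2}; g ≡ 0 at y ∈ {10}; common: ∅.
  x = 7: f ≡ 0 at y ∈ {4}; g ≡ 0 at y ∈ {3}; common: ∅.
  x = 8: f ≡ 0 at y ∈ {6}; g ≡ 0 at y ∈ {0}; common: ∅.
  x = 9: f ≡ 0 at y ∈ {8}; g ≡ 0 at y ∈ ∅; common: ∅.
  x = 10: f ≡ 0 at y ∈ {10}; g ≡ 0 at y ∈ {2}; common: ∅.
Collecting: common zeros = {(1, 3)}, so the count is 1.
Comparison with the Bézout bound: 1 ≤ 2 = deg(f)·deg(g), as expected for curves with no common component (the affine F_11-count falls short of the bound because intersections may lie at infinity, over extension fields, or carry multiplicity).


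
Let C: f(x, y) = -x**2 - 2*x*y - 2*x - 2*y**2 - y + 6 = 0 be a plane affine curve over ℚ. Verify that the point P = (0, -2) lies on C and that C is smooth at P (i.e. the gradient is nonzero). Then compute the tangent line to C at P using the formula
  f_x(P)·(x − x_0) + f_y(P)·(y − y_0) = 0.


Tangent line at P: 2*x + 7*y + 14 = 0.

Step 1: f(0, -2) = 0, so P lies on C.
Step 2: partial derivatives
  f_x(x, y) = -2*x - 2*y - 2, f_y(x, y) = -2*x - 4*y - 1.
  f_x(P) = 2, f_y(P) = 7 (gradient nonzero, so P is smooth).
Step 3: tangent line at P: 2·(x − 0) + 7·(y − -2) = 0.
Expanding: 2*x + 7*y + 14 = 0.


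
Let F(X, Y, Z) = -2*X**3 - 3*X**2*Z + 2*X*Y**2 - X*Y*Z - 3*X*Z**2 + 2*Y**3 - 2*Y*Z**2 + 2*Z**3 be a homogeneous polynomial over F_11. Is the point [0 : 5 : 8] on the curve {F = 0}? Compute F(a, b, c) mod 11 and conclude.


F(0,5,8) ≡ 7 (mod 11); P is NOT on the curve.

Evaluate F(0, 5, 8) term-by-term (mod 11).
  -2*X**3 ↦ -2·0·1·1 = 0
  -3*X**2*Z ↦ -3·0·1·8 = 0
  2*X*Y**2 ↦ 2·0·25·1 = 0
  -X*Y*Z ↦ -1·0·5·8 = 0
  -3*X*Z**2 ↦ -3·0·1·64 = 0
  2*Y**3 ↦ 2·1·125·1 = 250
  -2*Y*Z**2 ↦ -2·1·5·64 = -640
  2*Z**3 ↦ 2·1·1·512 = 1024
Sum: F(0, 5, 8) = (0) + (0) + (0) + (0) + (0) + (250) + (-640) + (1024) = 634.
Reducing mod 11: 634 ≡ 7 (mod 11).
Since F(a, b, c) ≡ 7 ≠ 0 (mod 11), P does NOT lie on the curve.


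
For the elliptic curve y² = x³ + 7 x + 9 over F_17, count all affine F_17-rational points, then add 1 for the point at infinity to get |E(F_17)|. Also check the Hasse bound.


Affine points = {(0, 3), (0, 14), (1, 0), (4, 4), (4, 13), (5, 4), (5, 13), (8, 4), (8, 13), (9, 6), (9, 11), (10, 5), (10, 12), (12, 6), (12, 11), (13, 6), (13, 11), (15, 2), (15, 15), (16, 1), (16, 16)}; affine count = 21; |E(F_17)| = 22.

Discriminant check: Δ ∝ 4a³ + 27b² = 4·7³ + 27·9² = 4·343 + 27·81 ≡ 6 (mod 17). Nonzero ⇒ E is nonsingular.
For each x ∈ F_17, compute rhs = x³ + 7·x + 9 mod 17, then count y ∈ F_17 with y² ≡ rhs.
  x = 0: rhs = 9, matching y values: 3, 14 (2 points).
  x = 1: rhs = 0, matching y values: 0 (1 points).
  x = 2: rhs = 14, matching y values: none (0 points).
  x = 3: rhs = 6, matching y values: none (0 points).
  x = 4: rhs = 16, matching y values: 4, 13 (2 points).
  x = 5: rhs = 16, matching y values: 4, 13 (2 points).
  x = 6: rhs = 12, matching y values: none (0 points).
  x = 7: rhs = 10, matching y values: none (0 points).
  x = 8: rhs = 16, matching y values: 4, 13 (2 points).
  x = 9: rhs = 2, matching y values: 6, 11 (2 points).
  x = 10: rhs = 8, matching y values: 5, 12 (2 points).
  x = 11: rhs = 6, matching y values: none (0 points).
  x = 12: rhs = 2, matching y values: 6, 11 (2 points).
  x = 13: rhs = 2, matching y values: 6, 11 (2 points).
  x = 14: rhs = 12, matching y values: none (0 points).
  x = 15: rhs = 4, matching y values: 2, 15 (2 points).
  x = 16: rhs = 1, matching y values: 1, 16 (2 points).
Total affine count: 21.
Full point count |E(F_17)| = 21 + 1 = 22.
Hasse bound: |22 − (17+1)| = |4| = 4 ≤ 2√17 ≈ 8.2462 ✓.


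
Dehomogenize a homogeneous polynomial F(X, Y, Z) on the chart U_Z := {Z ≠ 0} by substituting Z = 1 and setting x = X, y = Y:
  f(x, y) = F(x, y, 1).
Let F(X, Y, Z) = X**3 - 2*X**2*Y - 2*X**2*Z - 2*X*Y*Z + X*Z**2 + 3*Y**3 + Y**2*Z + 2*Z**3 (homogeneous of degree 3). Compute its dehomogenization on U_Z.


f(x, y) = x**3 - 2*x**2*y - 2*x**2 - 2*x*y + x + 3*y**3 + y**2 + 2

On U_Z we set Z = 1. Each monomial c·X^i·Y^j·Z^k in F becomes c·x^i·y^j·1^k = c·x^i·y^j.
Substituting Z = 1: F(X, Y, 1) = x**3 - 2*x**2*y - 2*x**2 - 2*x*y + x + 3*y**3 + y**2 + 2.
Note: deg(f) ≤ deg(F) = 3; strict inequality happens when F is divisible by Z (lost terms).


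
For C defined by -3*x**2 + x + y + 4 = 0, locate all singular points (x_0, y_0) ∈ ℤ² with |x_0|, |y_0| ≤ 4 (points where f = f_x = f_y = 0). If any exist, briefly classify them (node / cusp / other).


No singular points in the scanned grid; C is smooth there.

Compute partial derivatives:
  f_x = 1 - 6*x.
  f_y = 1.
f_y = 1 is a nonzero constant, so f_y never vanishes: no point (x, y) can satisfy f = f_x = f_y = 0. In particular no (x, y) ∈ {−4, ..., 4}² is singular; the curve is smooth.


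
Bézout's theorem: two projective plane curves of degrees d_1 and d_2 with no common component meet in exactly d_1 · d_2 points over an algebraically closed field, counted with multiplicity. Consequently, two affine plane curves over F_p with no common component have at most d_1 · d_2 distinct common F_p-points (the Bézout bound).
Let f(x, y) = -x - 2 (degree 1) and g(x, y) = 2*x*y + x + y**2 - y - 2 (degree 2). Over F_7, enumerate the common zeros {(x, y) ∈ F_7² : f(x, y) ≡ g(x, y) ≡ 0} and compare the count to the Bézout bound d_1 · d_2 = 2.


Common zeros: ∅; count = 0; Bézout bound = 2.

deg(f) = 1, deg(g) = 2, so Bézout bound = 2.
Scan x ∈ F_7. For each x, list the y ∈ F_7 with f(x, y) ≡ 0 and those with g(x, y) ≡ 0 (mod 7); the common zeros in that column are the intersection.
  x = 0: f ≡ 0 at y ∈ ∅; g ≡ 0 at y ∈ {2, 6}; common: ∅.
  x = 1: f ≡ 0 at y ∈ ∅; g ≡ 0 at y ∈ ∅; common: ∅.
  x = 2: f ≡ 0 at y ∈ ∅; g ≡ 0 at y ∈ {0, 4}; common: ∅.
  x = 3: f ≡ 0 at y ∈ ∅; g ≡ 0 at y ∈ {1}; common: ∅.
  x = 4: f ≡ 0 at y ∈ ∅; g ≡ 0 at y ∈ ∅; common: ∅.
  x = 5: f ≡ 0 at y ∈ {0, 1, 2, 3, 4, 5, 6}; g ≡ 0 at y ∈ ∅; common: ∅.
  x = 6: f ≡ 0 at y ∈ ∅; g ≡ 0 at y ∈ {5}; common: ∅.
Collecting: common zeros = ∅, so the count is 0.
Comparison with the Bézout bound: 0 ≤ 2 = deg(f)·deg(g), as expected for curves with no common component (the affine F_7-count falls short of the bound because intersections may lie at infinity, over extension fields, or carry multiplicity).


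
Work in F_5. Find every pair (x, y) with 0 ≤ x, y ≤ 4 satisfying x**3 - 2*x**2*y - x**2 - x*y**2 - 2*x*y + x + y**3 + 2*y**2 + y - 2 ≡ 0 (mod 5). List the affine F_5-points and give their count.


Affine F_5-points: {(1, 2), (2, 2), (3, 4), (4, 0), (4, 1)}; count = 5.

For each of the 25 pairs (x, y) ∈ F_5², evaluate f(x, y) mod 5. Record the zeros.
  x = 0: [0↦3, 1↦2, 2↦1, 3↦1, 4↦3]  zeros at y ∈ ∅
  x = 1: [0↦4, 1↦3, 2↦0, 3↦1, 4↦2]  zeros at y ∈ {2}
  x = 2: [0↦4, 1↦4, 2↦0, 3↦3, 4↦4]  zeros at y ∈ {2}
  x = 3: [0↦4, 1↦1, 2↦2, 3↦3, 4↦0]  zeros at y ∈ {4}
  x = 4: [0↦0, 1↦0, 2↦2, 3↦2, 4↦1]  zeros at y ∈ {0, 1}
Collecting zeros: affine points = {(1, 2), (2, 2), (3, 4), (4, 0), (4, 1)}.
Total count |C(F_5)_aff| = 5.


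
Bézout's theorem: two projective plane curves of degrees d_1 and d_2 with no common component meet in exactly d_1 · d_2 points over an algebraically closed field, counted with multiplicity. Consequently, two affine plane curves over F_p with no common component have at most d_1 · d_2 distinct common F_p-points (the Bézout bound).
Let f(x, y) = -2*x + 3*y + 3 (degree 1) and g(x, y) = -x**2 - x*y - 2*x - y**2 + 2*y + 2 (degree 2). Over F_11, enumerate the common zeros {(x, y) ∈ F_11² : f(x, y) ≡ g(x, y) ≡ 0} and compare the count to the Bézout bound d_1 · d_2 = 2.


Common zeros: {(2, 4), (4, 9)}; count = 2; Bézout bound = 2.

deg(f) = 1, deg(g) = 2, so Bézout bound = 2.
Scan x ∈ F_11. For each x, list the y ∈ F_11 with f(x, y) ≡ 0 and those with g(x, y) ≡ 0 (mod 11); the common zeros in that column are the intersection.
  x = 0: f ≡ 0 at y ∈ {10}; g ≡ 0 at y ∈ {6, 7}; common: ∅.
  x = 1: f ≡ 0 at y ∈ {7}; g ≡ 0 at y ∈ ∅; common: ∅.
  x = 2: f ≡ 0 at y ∈ {4}; g ≡ 0 at y ∈ {4, 7}; common: {4}.
  x = 3: f ≡ 0 at y ∈ {1}; g ≡ 0 at y ∈ {4, 6}; common: ∅.
  x = 4: f ≡ 0 at y ∈ {9}; g ≡ 0 at y ∈ {0, 9}; common: {9}.
  x = 5: f ≡ 0 at y ∈ {6}; g ≡ 0 at y ∈ {0, 8}; common: ∅.
  x = 6: f ≡ 0 at y ∈ {3}; g ≡ 0 at y ∈ ∅; common: ∅.
  x = 7: f ≡ 0 at y ∈ {0}; g ≡ 0 at y ∈ {8, 9}; common: ∅.
  x = 8: f ≡ 0 at y ∈ {8}; g ≡ 0 at y ∈ ∅; common: ∅.
  x = 9: f ≡ 0 at y ∈ {5}; g ≡ 0 at y ∈ ∅; common: ∅.
  x = 10: f ≡ 0 at y ∈ {2}; g ≡ 0 at y ∈ ∅; common: ∅.
Collecting: common zeros = {(2, 4), (4, 9)}, so the count is 2.
Comparison with the Bézout bound: 2 ≤ 2 = deg(f)·deg(g), as expected for curves with no common component (the bound is attained).


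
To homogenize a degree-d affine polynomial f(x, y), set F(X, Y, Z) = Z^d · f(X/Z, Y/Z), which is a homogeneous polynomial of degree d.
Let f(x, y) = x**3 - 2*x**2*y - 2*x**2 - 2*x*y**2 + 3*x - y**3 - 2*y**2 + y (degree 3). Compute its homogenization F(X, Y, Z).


F(X, Y, Z) = X**3 - 2*X**2*Y - 2*X**2*Z - 2*X*Y**2 + 3*X*Z**2 - Y**3 - 2*Y**2*Z + Y*Z**2

deg(f) = 3.
Substitute x = X/Z, y = Y/Z into f, then multiply by Z^3.
  monomial 1·x^3·y^0 ↦ 1·X^3·Y^0·Z^0.
  monomial -2·x^2·y^1 ↦ -2·X^2·Y^1·Z^0.
  monomial -2·x^2·y^0 ↦ -2·X^2·Y^0·Z^1.
  monomial -2·x^1·y^2 ↦ -2·X^1·Y^2·Z^0.
  monomial 3·x^1·y^0 ↦ 3·X^1·Y^0·Z^2.
  monomial -1·x^0·y^3 ↦ -1·X^0·Y^3·Z^0.
  monomial -2·x^0·y^2 ↦ -2·X^0·Y^2·Z^1.
  monomial 1·x^0·y^1 ↦ 1·X^0·Y^1·Z^2.
Collecting: F(X, Y, Z) = X**3 - 2*X**2*Y - 2*X**2*Z - 2*X*Y**2 + 3*X*Z**2 - Y**3 - 2*Y**2*Z + Y*Z**2.


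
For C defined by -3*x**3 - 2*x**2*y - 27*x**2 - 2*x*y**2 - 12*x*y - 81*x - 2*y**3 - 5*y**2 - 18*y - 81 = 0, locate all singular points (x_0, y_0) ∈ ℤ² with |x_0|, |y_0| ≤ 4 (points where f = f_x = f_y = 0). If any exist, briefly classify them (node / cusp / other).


Singular points: {(-3, 0)}; classification: cusp.

Compute partial derivatives:
  f_x = -9*x**2 - 4*x*y - 54*x - 2*y**2 - 12*y - 81.
  f_y = -2*x**2 - 4*x*y - 12*x - 6*y**2 - 10*y - 18.
Scan x_0 ∈ {−4, ..., 4}. For each x_0, f_y(x_0, y) is a polynomial in y; find its integer roots y ∈ {−4, ..., 4}, then test f_x and f at those candidates.
  x = -4: f_y(-4, y) = -6*y**2 + 6*y - 2; no integer root y with |y| ≤ 4.
  x = -3: f_y(-3, y) = -6*y**2 + 2*y; vanishes at y ∈ {0}. (-3, 0): f_x = 0, f = 0 — SINGULAR.
  x = -2: f_y(-2, y) = -6*y**2 - 2*y - 2; no integer root y with |y| ≤ 4.
  x = -1: f_y(-1, y) = -6*y**2 - 6*y - 8; no integer root y with |y| ≤ 4.
  x = 0: f_y(0, y) = -6*y**2 - 10*y - 18; no integer root y with |y| ≤ 4.
  x = 1: f_y(1, y) = -6*y**2 - 14*y - 32; no integer root y with |y| ≤ 4.
  x = 2: f_y(2, y) = -6*y**2 - 18*y - 50; no integer root y with |y| ≤ 4.
  x = 3: f_y(3, y) = -6*y**2 - 22*y - 72; no integer root y with |y| ≤ 4.
  x = 4: f_y(4, y) = -6*y**2 - 26*y - 98; no integer root y with |y| ≤ 4.
Only singular point on the grid: (-3, 0).
Classify: substitute x = -3 + u, y = 0 + v and expand: f = -3*u**3 - 2*u**2*v - 2*u*v**2 - 2*v**3 + v**2.
No constant or linear terms (consistent with a singular point). Quadratic part: v**2. Cubic part: -3*u**3 - 2*u**2*v - 2*u*v**2 - 2*v**3.
The quadratic part v**2 is a perfect square, so there is a single (double) tangent line v = 0, i.e. y = 0. Restricting the cubic part to that line (v = 0) leaves -3*u**3 ≠ 0, so f is not divisible by v and the branch is v² ≈ 3*u**3 to lowest order — this is a cusp.
Classification: cusp.


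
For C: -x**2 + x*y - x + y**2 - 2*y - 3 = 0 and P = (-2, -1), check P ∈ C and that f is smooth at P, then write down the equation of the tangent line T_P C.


Tangent line at P: 2*x - 6*y - 2 = 0.

Step 1: f(-2, -1) = 0, so P lies on C.
Step 2: partial derivatives
  f_x(x, y) = -2*x + y - 1, f_y(x, y) = x + 2*y - 2.
  f_x(P) = 2, f_y(P) = -6 (gradient nonzero, so P is smooth).
Step 3: tangent line at P: 2·(x − -2) + -6·(y − -1) = 0.
Expanding: 2*x - 6*y - 2 = 0.


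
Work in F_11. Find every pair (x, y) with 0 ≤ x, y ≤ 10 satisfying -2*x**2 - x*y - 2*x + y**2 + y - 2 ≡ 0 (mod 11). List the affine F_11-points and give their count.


Affine F_11-points: {(0, 1), (0, 9), (3, 5), (3, 8), (4, 1), (4, 2), (5, 2), (9, 4), (10, 4), (10, 5)}; count = 10.

For each of the 121 pairs (x, y) ∈ F_11², evaluate f(x, y) mod 11. Record the zeros.
  x = 0: [0↦9, 1↦0, 2↦4, 3↦10, 4↦7, 5↦6, 6↦7, 7↦10, 8↦4, 9↦0, 10↦9]  zeros at y ∈ {1, 9}
  x = 1: [0↦5, 1↦6, 2↦9, 3↦3, 4↦10, 5↦8, 6↦8, 7↦10, 8↦3, 9↦9, 10↦6]  zeros at y ∈ ∅
  x = 2: [0↦8, 1↦8, 2↦10, 3↦3, 4↦9, 5↦6, 6↦5, 7↦6, 8↦9, 9↦3, 10↦10]  zeros at y ∈ ∅
  x = 3: [0↦7, 1↦6, 2↦7, 3↦10, 4↦4, 5↦0, 6↦9, 7↦9, 8↦0, 9↦4, 10↦10]  zeros at y ∈ {5, 8}
  x = 4: [0↦2, 1↦0, 2↦0, 3↦2, 4↦6, 5↦1, 6↦9, 7↦8, 8↦9, 9↦1, 10↦6]  zeros at y ∈ {1, 2}
  x = 5: [0↦4, 1↦1, 2↦0, 3↦1, 4↦4, 5↦9, 6↦5, 7↦3, 8↦3, 9↦5, 10↦9]  zeros at y ∈ {2}
  x = 6: [0↦2, 1↦9, 2↦7, 3↦7, 4↦9, 5↦2, 6↦8, 7↦5, 8↦4, 9↦5, 10↦8]  zeros at y ∈ ∅
  x = 7: [0↦7, 1↦2, 2↦10, 3↦9, 4↦10, 5↦2, 6↦7, 7↦3, 8↦1, 9↦1, 10↦3]  zeros at y ∈ ∅
  x = 8: [0↦8, 1↦2, 2↦9, 3↦7, 4↦7, 5↦9, 6↦2, 7↦8, 8↦5, 9↦4, 10↦5]  zeros at y ∈ ∅
  x = 9: [0↦5, 1↦9, 2↦4, 3↦1, 4↦0, 5↦1, 6↦4, 7↦9, 8↦5, 9↦3, 10↦3]  zeros at y ∈ {4}
  x = 10: [0↦9, 1↦1, 2↦6, 3↦2, 4↦0, 5↦0, 6↦2, 7↦6, 8↦1, 9↦9, 10↦8]  zeros at y ∈ {4, 5}
Collecting zeros: affine points = {(0, 1), (0, 9), (3, 5), (3, 8), (4, 1), (4, 2), (5, 2), (9, 4), (10, 4), (10, 5)}.
Total count |C(F_11)_aff| = 10.


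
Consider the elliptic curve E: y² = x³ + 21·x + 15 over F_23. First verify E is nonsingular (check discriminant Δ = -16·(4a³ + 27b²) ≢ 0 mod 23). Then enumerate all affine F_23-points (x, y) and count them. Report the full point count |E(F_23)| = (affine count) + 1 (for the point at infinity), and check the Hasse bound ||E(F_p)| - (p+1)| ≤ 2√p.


Affine points = {(3, 6), (3, 17), (4, 5), (4, 18), (6, 9), (6, 14), (9, 6), (9, 17), (10, 11), (10, 12), (11, 6), (11, 17), (13, 1), (13, 22), (15, 5), (15, 18), (16, 10), (16, 13), (17, 8), (17, 15), (22, 4), (22, 19)}; affine count = 22; |E(F_23)| = 23.

Discriminant check: Δ ∝ 4a³ + 27b² = 4·21³ + 27·15² = 4·9261 + 27·225 ≡ 17 (mod 23). Nonzero ⇒ E is nonsingular.
For each x ∈ F_23, compute rhs = x³ + 21·x + 15 mod 23, then count y ∈ F_23 with y² ≡ rhs.
  x = 0: rhs = 15, matching y values: none (0 points).
  x = 1: rhs = 14, matching y values: none (0 points).
  x = 2: rhs = 19, matching y values: none (0 points).
  x = 3: rhs = 13, matching y values: 6, 17 (2 points).
  x = 4: rhs = 2, matching y values: 5, 18 (2 points).
  x = 5: rhs = 15, matching y values: none (0 points).
  x = 6: rhs = 12, matching y values: 9, 14 (2 points).
  x = 7: rhs = 22, matching y values: none (0 points).
  x = 8: rhs = 5, matching y values: none (0 points).
  x = 9: rhs = 13, matching y values: 6, 17 (2 points).
  x = 10: rhs = 6, matching y values: 11, 12 (2 points).
  x = 11: rhs = 13, matching y values: 6, 17 (2 points).
  x = 12: rhs = 17, matching y values: none (0 points).
  x = 13: rhs = 1, matching y values: 1, 22 (2 points).
  x = 14: rhs = 17, matching y values: none (0 points).
  x = 15: rhs = 2, matching y values: 5, 18 (2 points).
  x = 16: rhs = 8, matching y values: 10, 13 (2 points).
  x = 17: rhs = 18, matching y values: 8, 15 (2 points).
  x = 18: rhs = 15, matching y values: none (0 points).
  x = 19: rhs = 5, matching y values: none (0 points).
  x = 20: rhs = 17, matching y values: none (0 points).
  x = 21: rhs = 11, matching y values: none (0 points).
  x = 22: rhs = 16, matching y values: 4, 19 (2 points).
Total affine count: 22.
Full point count |E(F_23)| = 22 + 1 = 23.
Hasse bound: |23 − (23+1)| = |-1| = 1 ≤ 2√23 ≈ 9.5917 ✓.


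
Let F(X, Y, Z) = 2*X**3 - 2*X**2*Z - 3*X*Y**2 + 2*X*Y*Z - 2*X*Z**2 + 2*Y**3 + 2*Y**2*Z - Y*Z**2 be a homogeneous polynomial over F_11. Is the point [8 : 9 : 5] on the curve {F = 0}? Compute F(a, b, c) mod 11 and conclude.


F(8,9,5) ≡ 0 (mod 11); P is on the curve.

Evaluate F(8, 9, 5) term-by-term (mod 11).
  2*X**3 ↦ 2·512·1·1 = 1024
  -2*X**2*Z ↦ -2·64·1·5 = -640
  -3*X*Y**2 ↦ -3·8·81·1 = -1944
  2*X*Y*Z ↦ 2·8·9·5 = 720
  -2*X*Z**2 ↦ -2·8·1·25 = -400
  2*Y**3 ↦ 2·1·729·1 = 1458
  2*Y**2*Z ↦ 2·1·81·5 = 810
  -Y*Z**2 ↦ -1·1·9·25 = -225
Sum: F(8, 9, 5) = (1024) + (-640) + (-1944) + (720) + (-400) + (1458) + (810) + (-225) = 803.
Reducing mod 11: 803 ≡ 0 (mod 11).
Since F(a, b, c) ≡ 0 (mod 11), P lies on the curve.


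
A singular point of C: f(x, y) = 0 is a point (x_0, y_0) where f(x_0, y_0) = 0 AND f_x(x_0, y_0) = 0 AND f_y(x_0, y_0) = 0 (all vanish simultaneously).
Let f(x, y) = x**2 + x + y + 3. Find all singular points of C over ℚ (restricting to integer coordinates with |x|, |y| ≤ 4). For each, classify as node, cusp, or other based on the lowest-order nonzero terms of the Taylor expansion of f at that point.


No singular points in the scanned grid; C is smooth there.

Compute partial derivatives:
  f_x = 2*x + 1.
  f_y = 1.
f_y = 1 is a nonzero constant, so f_y never vanishes: no point (x, y) can satisfy f = f_x = f_y = 0. In particular no (x, y) ∈ {−4, ..., 4}² is singular; the curve is smooth.


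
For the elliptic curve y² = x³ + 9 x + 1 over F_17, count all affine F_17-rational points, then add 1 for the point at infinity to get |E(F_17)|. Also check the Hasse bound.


Affine points = {(0, 1), (0, 16), (3, 2), (3, 15), (4, 4), (4, 13), (5, 1), (5, 16), (6, 4), (6, 13), (7, 4), (7, 13), (12, 1), (12, 16), (14, 7), (14, 10), (15, 3), (15, 14), (16, 5), (16, 12)}; affine count = 20; |E(F_17)| = 21.

Discriminant check: Δ ∝ 4a³ + 27b² = 4·9³ + 27·1² = 4·729 + 27·1 ≡ 2 (mod 17). Nonzero ⇒ E is nonsingular.
For each x ∈ F_17, compute rhs = x³ + 9·x + 1 mod 17, then count y ∈ F_17 with y² ≡ rhs.
  x = 0: rhs = 1, matching y values: 1, 16 (2 points).
  x = 1: rhs = 11, matching y values: none (0 points).
  x = 2: rhs = 10, matching y values: none (0 points).
  x = 3: rhs = 4, matching y values: 2, 15 (2 points).
  x = 4: rhs = 16, matching y values: 4, 13 (2 points).
  x = 5: rhs = 1, matching y values: 1, 16 (2 points).
  x = 6: rhs = 16, matching y values: 4, 13 (2 points).
  x = 7: rhs = 16, matching y values: 4, 13 (2 points).
  x = 8: rhs = 7, matching y values: none (0 points).
  x = 9: rhs = 12, matching y values: none (0 points).
  x = 10: rhs = 3, matching y values: none (0 points).
  x = 11: rhs = 3, matching y values: none (0 points).
  x = 12: rhs = 1, matching y values: 1, 16 (2 points).
  x = 13: rhs = 3, matching y values: none (0 points).
  x = 14: rhs = 15, matching y values: 7, 10 (2 points).
  x = 15: rhs = 9, matching y values: 3, 14 (2 points).
  x = 16: rhs = 8, matching y values: 5, 12 (2 points).
Total affine count: 20.
Full point count |E(F_17)| = 20 + 1 = 21.
Hasse bound: |21 − (17+1)| = |3| = 3 ≤ 2√17 ≈ 8.2462 ✓.


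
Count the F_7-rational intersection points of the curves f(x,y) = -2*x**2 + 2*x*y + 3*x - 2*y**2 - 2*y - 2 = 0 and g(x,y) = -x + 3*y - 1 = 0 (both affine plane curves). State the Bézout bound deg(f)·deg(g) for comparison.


Common zeros: {(6, 0)}; count = 1; Bézout bound = 2.

deg(f) = 2, deg(g) = 1, so Bézout bound = 2.
Scan x ∈ F_7. For each x, list the y ∈ F_7 with f(x, y) ≡ 0 and those with g(x, y) ≡ 0 (mod 7); the common zeros in that column are the intersection.
  x = 0: f ≡ 0 at y ∈ {2, 4}; g ≡ 0 at y ∈ {5}; common: ∅.
  x = 1: f ≡ 0 at y ∈ ∅; g ≡ 0 at y ∈ {3}; common: ∅.
  x = 2: f ≡ 0 at y ∈ {4}; g ≡ 0 at y ∈ {1}; common: ∅.
  x = 3: f ≡ 0 at y ∈ ∅; g ≡ 0 at y ∈ {6}; common: ∅.
  x = 4: f ≡ 0 at y ∈ {5}; g ≡ 0 at y ∈ {4}; common: ∅.
  x = 5: f ≡ 0 at y ∈ ∅; g ≡ 0 at y ∈ {2}; common: ∅.
  x = 6: f ≡ 0 at y ∈ {0, 5}; g ≡ 0 at y ∈ {0}; common: {0}.
Collecting: common zeros = {(6, 0)}, so the count is 1.
Comparison with the Bézout bound: 1 ≤ 2 = deg(f)·deg(g), as expected for curves with no common component (the affine F_7-count falls short of the bound because intersections may lie at infinity, over extension fields, or carry multiplicity).
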